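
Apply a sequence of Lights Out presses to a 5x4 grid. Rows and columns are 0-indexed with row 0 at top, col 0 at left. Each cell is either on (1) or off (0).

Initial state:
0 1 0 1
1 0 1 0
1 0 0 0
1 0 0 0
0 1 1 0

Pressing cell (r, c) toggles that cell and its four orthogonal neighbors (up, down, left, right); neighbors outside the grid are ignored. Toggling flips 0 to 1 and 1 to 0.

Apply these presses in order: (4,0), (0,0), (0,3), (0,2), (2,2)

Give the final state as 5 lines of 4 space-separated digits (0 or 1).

Answer: 1 1 0 1
0 0 1 1
1 1 1 1
0 0 1 0
1 0 1 0

Derivation:
After press 1 at (4,0):
0 1 0 1
1 0 1 0
1 0 0 0
0 0 0 0
1 0 1 0

After press 2 at (0,0):
1 0 0 1
0 0 1 0
1 0 0 0
0 0 0 0
1 0 1 0

After press 3 at (0,3):
1 0 1 0
0 0 1 1
1 0 0 0
0 0 0 0
1 0 1 0

After press 4 at (0,2):
1 1 0 1
0 0 0 1
1 0 0 0
0 0 0 0
1 0 1 0

After press 5 at (2,2):
1 1 0 1
0 0 1 1
1 1 1 1
0 0 1 0
1 0 1 0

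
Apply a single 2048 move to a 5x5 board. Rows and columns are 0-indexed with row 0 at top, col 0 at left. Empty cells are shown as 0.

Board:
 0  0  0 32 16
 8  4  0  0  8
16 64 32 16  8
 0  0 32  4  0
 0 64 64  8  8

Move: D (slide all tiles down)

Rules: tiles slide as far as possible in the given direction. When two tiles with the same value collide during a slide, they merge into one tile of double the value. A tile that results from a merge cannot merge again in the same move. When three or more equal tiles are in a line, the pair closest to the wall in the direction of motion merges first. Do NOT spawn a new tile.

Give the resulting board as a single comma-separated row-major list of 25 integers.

Answer: 0, 0, 0, 0, 0, 0, 0, 0, 32, 0, 0, 0, 0, 16, 16, 8, 4, 64, 4, 8, 16, 128, 64, 8, 16

Derivation:
Slide down:
col 0: [0, 8, 16, 0, 0] -> [0, 0, 0, 8, 16]
col 1: [0, 4, 64, 0, 64] -> [0, 0, 0, 4, 128]
col 2: [0, 0, 32, 32, 64] -> [0, 0, 0, 64, 64]
col 3: [32, 0, 16, 4, 8] -> [0, 32, 16, 4, 8]
col 4: [16, 8, 8, 0, 8] -> [0, 0, 16, 8, 16]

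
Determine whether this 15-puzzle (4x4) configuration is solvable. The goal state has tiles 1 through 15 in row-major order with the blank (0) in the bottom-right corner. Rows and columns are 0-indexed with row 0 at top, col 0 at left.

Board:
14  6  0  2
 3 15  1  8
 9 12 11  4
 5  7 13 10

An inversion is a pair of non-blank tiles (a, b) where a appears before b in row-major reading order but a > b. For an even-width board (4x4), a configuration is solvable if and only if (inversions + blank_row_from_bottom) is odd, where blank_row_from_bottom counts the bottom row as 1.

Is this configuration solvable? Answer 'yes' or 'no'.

Answer: no

Derivation:
Inversions: 46
Blank is in row 0 (0-indexed from top), which is row 4 counting from the bottom (bottom = 1).
46 + 4 = 50, which is even, so the puzzle is not solvable.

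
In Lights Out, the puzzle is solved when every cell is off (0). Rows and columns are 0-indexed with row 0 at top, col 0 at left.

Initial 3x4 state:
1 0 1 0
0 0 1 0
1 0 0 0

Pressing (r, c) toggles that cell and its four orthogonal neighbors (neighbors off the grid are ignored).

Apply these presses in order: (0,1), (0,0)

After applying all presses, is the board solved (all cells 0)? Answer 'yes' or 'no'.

After press 1 at (0,1):
0 1 0 0
0 1 1 0
1 0 0 0

After press 2 at (0,0):
1 0 0 0
1 1 1 0
1 0 0 0

Lights still on: 5

Answer: no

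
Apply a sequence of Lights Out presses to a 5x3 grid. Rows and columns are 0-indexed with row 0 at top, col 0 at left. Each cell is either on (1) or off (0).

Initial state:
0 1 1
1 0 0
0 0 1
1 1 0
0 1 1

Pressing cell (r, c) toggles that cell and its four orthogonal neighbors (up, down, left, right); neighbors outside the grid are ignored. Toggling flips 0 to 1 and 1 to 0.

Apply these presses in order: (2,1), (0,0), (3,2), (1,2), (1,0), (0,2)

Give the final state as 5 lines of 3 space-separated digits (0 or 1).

Answer: 0 1 1
1 1 0
0 1 0
1 1 1
0 1 0

Derivation:
After press 1 at (2,1):
0 1 1
1 1 0
1 1 0
1 0 0
0 1 1

After press 2 at (0,0):
1 0 1
0 1 0
1 1 0
1 0 0
0 1 1

After press 3 at (3,2):
1 0 1
0 1 0
1 1 1
1 1 1
0 1 0

After press 4 at (1,2):
1 0 0
0 0 1
1 1 0
1 1 1
0 1 0

After press 5 at (1,0):
0 0 0
1 1 1
0 1 0
1 1 1
0 1 0

After press 6 at (0,2):
0 1 1
1 1 0
0 1 0
1 1 1
0 1 0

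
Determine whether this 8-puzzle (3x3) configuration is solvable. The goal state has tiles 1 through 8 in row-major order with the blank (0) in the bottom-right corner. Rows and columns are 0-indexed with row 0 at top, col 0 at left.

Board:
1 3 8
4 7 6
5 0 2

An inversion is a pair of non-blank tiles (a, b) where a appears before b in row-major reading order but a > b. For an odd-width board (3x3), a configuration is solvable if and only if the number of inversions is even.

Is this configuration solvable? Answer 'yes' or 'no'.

Inversions (pairs i<j in row-major order where tile[i] > tile[j] > 0): 13
13 is odd, so the puzzle is not solvable.

Answer: no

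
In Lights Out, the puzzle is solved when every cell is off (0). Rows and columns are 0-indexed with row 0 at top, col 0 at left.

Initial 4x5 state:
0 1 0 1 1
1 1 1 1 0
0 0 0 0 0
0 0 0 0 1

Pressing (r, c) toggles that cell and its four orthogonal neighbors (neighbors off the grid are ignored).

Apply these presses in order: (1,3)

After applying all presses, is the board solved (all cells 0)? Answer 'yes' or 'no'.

Answer: no

Derivation:
After press 1 at (1,3):
0 1 0 0 1
1 1 0 0 1
0 0 0 1 0
0 0 0 0 1

Lights still on: 7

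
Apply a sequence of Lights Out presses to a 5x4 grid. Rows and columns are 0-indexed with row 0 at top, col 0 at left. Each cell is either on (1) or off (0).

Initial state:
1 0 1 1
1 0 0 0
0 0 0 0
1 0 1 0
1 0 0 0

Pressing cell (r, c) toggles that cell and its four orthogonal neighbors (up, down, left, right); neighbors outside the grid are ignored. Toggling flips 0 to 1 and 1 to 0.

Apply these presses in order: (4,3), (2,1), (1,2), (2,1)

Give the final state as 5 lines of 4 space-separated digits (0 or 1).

Answer: 1 0 0 1
1 1 1 1
0 0 1 0
1 0 1 1
1 0 1 1

Derivation:
After press 1 at (4,3):
1 0 1 1
1 0 0 0
0 0 0 0
1 0 1 1
1 0 1 1

After press 2 at (2,1):
1 0 1 1
1 1 0 0
1 1 1 0
1 1 1 1
1 0 1 1

After press 3 at (1,2):
1 0 0 1
1 0 1 1
1 1 0 0
1 1 1 1
1 0 1 1

After press 4 at (2,1):
1 0 0 1
1 1 1 1
0 0 1 0
1 0 1 1
1 0 1 1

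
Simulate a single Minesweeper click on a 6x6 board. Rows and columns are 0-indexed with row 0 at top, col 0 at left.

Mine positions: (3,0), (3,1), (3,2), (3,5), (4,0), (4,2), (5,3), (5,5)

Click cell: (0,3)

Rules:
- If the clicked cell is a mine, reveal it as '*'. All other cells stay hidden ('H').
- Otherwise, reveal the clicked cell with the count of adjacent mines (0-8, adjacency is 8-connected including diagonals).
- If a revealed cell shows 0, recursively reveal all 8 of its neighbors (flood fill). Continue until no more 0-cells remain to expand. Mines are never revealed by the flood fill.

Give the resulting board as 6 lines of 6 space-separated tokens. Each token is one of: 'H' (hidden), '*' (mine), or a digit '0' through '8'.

0 0 0 0 0 0
0 0 0 0 0 0
2 3 2 1 1 1
H H H H H H
H H H H H H
H H H H H H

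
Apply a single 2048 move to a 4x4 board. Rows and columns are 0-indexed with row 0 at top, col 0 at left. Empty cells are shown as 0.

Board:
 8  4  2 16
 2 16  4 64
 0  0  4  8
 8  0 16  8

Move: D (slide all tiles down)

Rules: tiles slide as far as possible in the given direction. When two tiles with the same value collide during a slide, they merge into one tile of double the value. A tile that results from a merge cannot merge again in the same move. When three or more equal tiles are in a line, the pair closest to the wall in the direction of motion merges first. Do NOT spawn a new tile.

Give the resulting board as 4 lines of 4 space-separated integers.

Answer:  0  0  0  0
 8  0  2 16
 2  4  8 64
 8 16 16 16

Derivation:
Slide down:
col 0: [8, 2, 0, 8] -> [0, 8, 2, 8]
col 1: [4, 16, 0, 0] -> [0, 0, 4, 16]
col 2: [2, 4, 4, 16] -> [0, 2, 8, 16]
col 3: [16, 64, 8, 8] -> [0, 16, 64, 16]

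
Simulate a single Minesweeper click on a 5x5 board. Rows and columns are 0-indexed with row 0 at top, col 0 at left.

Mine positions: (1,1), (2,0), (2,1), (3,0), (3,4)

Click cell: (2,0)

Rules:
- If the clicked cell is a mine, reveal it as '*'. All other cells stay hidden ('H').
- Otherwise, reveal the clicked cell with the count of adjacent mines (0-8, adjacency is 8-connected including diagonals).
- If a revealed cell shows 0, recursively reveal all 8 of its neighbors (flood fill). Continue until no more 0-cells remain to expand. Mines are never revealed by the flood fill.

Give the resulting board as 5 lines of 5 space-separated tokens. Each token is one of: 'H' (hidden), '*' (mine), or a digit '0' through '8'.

H H H H H
H H H H H
* H H H H
H H H H H
H H H H H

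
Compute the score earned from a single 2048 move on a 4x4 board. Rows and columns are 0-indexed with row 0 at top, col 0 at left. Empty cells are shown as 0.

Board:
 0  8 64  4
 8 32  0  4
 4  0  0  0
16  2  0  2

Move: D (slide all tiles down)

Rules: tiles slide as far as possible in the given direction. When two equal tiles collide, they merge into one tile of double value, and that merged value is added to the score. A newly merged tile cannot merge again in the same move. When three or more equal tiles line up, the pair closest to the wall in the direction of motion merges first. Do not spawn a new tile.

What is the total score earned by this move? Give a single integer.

Slide down:
col 0: [0, 8, 4, 16] -> [0, 8, 4, 16]  score +0 (running 0)
col 1: [8, 32, 0, 2] -> [0, 8, 32, 2]  score +0 (running 0)
col 2: [64, 0, 0, 0] -> [0, 0, 0, 64]  score +0 (running 0)
col 3: [4, 4, 0, 2] -> [0, 0, 8, 2]  score +8 (running 8)
Board after move:
 0  0  0  0
 8  8  0  0
 4 32  0  8
16  2 64  2

Answer: 8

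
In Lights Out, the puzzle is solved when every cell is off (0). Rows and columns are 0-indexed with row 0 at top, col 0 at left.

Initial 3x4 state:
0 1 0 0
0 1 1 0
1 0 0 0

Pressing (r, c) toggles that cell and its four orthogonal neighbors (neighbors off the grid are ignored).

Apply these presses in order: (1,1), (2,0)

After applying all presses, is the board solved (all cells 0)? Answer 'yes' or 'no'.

Answer: yes

Derivation:
After press 1 at (1,1):
0 0 0 0
1 0 0 0
1 1 0 0

After press 2 at (2,0):
0 0 0 0
0 0 0 0
0 0 0 0

Lights still on: 0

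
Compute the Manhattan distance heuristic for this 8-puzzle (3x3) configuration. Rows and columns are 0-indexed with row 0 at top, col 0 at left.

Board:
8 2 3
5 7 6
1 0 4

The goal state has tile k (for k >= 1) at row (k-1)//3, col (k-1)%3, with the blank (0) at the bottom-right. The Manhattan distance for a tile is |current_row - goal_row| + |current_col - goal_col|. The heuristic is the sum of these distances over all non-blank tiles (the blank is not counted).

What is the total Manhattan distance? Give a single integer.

Answer: 11

Derivation:
Tile 8: (0,0)->(2,1) = 3
Tile 2: (0,1)->(0,1) = 0
Tile 3: (0,2)->(0,2) = 0
Tile 5: (1,0)->(1,1) = 1
Tile 7: (1,1)->(2,0) = 2
Tile 6: (1,2)->(1,2) = 0
Tile 1: (2,0)->(0,0) = 2
Tile 4: (2,2)->(1,0) = 3
Sum: 3 + 0 + 0 + 1 + 2 + 0 + 2 + 3 = 11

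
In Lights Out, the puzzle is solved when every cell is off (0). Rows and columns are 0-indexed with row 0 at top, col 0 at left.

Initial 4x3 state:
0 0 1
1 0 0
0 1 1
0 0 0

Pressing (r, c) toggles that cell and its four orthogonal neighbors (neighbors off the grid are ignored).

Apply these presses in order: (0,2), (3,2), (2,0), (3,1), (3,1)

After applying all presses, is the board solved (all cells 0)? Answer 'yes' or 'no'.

After press 1 at (0,2):
0 1 0
1 0 1
0 1 1
0 0 0

After press 2 at (3,2):
0 1 0
1 0 1
0 1 0
0 1 1

After press 3 at (2,0):
0 1 0
0 0 1
1 0 0
1 1 1

After press 4 at (3,1):
0 1 0
0 0 1
1 1 0
0 0 0

After press 5 at (3,1):
0 1 0
0 0 1
1 0 0
1 1 1

Lights still on: 6

Answer: no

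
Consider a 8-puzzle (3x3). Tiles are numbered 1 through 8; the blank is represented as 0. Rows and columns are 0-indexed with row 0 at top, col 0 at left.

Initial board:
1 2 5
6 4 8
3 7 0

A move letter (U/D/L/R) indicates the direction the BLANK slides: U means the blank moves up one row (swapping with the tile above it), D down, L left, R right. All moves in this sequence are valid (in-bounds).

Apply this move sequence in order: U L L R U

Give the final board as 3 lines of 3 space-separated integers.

Answer: 1 0 5
6 2 4
3 7 8

Derivation:
After move 1 (U):
1 2 5
6 4 0
3 7 8

After move 2 (L):
1 2 5
6 0 4
3 7 8

After move 3 (L):
1 2 5
0 6 4
3 7 8

After move 4 (R):
1 2 5
6 0 4
3 7 8

After move 5 (U):
1 0 5
6 2 4
3 7 8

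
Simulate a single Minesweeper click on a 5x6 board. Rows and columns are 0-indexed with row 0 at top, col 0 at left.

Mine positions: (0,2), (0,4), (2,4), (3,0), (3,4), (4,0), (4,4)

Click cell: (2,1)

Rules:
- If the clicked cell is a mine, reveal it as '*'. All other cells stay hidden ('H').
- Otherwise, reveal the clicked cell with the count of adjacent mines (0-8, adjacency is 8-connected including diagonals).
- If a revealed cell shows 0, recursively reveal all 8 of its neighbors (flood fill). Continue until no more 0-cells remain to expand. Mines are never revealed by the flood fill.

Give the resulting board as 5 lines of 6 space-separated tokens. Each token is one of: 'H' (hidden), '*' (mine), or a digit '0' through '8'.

H H H H H H
H H H H H H
H 1 H H H H
H H H H H H
H H H H H H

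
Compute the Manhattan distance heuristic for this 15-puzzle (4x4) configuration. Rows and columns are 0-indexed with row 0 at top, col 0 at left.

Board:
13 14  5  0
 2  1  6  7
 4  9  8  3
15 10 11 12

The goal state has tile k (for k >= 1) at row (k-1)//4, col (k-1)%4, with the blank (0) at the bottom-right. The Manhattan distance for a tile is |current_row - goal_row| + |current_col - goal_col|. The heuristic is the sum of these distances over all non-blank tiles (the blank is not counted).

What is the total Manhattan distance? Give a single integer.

Tile 13: at (0,0), goal (3,0), distance |0-3|+|0-0| = 3
Tile 14: at (0,1), goal (3,1), distance |0-3|+|1-1| = 3
Tile 5: at (0,2), goal (1,0), distance |0-1|+|2-0| = 3
Tile 2: at (1,0), goal (0,1), distance |1-0|+|0-1| = 2
Tile 1: at (1,1), goal (0,0), distance |1-0|+|1-0| = 2
Tile 6: at (1,2), goal (1,1), distance |1-1|+|2-1| = 1
Tile 7: at (1,3), goal (1,2), distance |1-1|+|3-2| = 1
Tile 4: at (2,0), goal (0,3), distance |2-0|+|0-3| = 5
Tile 9: at (2,1), goal (2,0), distance |2-2|+|1-0| = 1
Tile 8: at (2,2), goal (1,3), distance |2-1|+|2-3| = 2
Tile 3: at (2,3), goal (0,2), distance |2-0|+|3-2| = 3
Tile 15: at (3,0), goal (3,2), distance |3-3|+|0-2| = 2
Tile 10: at (3,1), goal (2,1), distance |3-2|+|1-1| = 1
Tile 11: at (3,2), goal (2,2), distance |3-2|+|2-2| = 1
Tile 12: at (3,3), goal (2,3), distance |3-2|+|3-3| = 1
Sum: 3 + 3 + 3 + 2 + 2 + 1 + 1 + 5 + 1 + 2 + 3 + 2 + 1 + 1 + 1 = 31

Answer: 31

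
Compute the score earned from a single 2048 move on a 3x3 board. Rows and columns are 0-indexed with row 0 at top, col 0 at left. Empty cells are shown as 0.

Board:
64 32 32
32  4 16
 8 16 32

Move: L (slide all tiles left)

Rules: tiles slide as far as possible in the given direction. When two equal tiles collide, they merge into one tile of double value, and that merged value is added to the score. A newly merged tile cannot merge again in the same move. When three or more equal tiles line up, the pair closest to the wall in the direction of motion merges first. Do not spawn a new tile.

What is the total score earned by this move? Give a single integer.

Slide left:
row 0: [64, 32, 32] -> [64, 64, 0]  score +64 (running 64)
row 1: [32, 4, 16] -> [32, 4, 16]  score +0 (running 64)
row 2: [8, 16, 32] -> [8, 16, 32]  score +0 (running 64)
Board after move:
64 64  0
32  4 16
 8 16 32

Answer: 64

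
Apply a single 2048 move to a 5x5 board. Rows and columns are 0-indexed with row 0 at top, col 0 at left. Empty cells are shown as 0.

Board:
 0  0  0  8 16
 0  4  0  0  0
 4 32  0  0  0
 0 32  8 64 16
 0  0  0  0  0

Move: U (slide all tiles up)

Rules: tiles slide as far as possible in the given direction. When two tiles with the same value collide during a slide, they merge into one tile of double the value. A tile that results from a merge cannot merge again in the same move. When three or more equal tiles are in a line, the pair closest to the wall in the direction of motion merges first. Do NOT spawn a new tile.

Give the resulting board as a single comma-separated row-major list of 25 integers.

Slide up:
col 0: [0, 0, 4, 0, 0] -> [4, 0, 0, 0, 0]
col 1: [0, 4, 32, 32, 0] -> [4, 64, 0, 0, 0]
col 2: [0, 0, 0, 8, 0] -> [8, 0, 0, 0, 0]
col 3: [8, 0, 0, 64, 0] -> [8, 64, 0, 0, 0]
col 4: [16, 0, 0, 16, 0] -> [32, 0, 0, 0, 0]

Answer: 4, 4, 8, 8, 32, 0, 64, 0, 64, 0, 0, 0, 0, 0, 0, 0, 0, 0, 0, 0, 0, 0, 0, 0, 0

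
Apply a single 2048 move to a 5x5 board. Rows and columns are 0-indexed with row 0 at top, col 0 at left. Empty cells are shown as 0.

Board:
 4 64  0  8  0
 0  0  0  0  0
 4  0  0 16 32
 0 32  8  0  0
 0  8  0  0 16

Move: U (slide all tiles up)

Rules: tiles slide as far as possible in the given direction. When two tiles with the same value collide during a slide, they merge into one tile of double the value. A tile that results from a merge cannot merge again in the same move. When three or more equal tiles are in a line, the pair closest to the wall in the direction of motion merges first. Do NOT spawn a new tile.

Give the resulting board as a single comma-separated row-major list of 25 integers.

Answer: 8, 64, 8, 8, 32, 0, 32, 0, 16, 16, 0, 8, 0, 0, 0, 0, 0, 0, 0, 0, 0, 0, 0, 0, 0

Derivation:
Slide up:
col 0: [4, 0, 4, 0, 0] -> [8, 0, 0, 0, 0]
col 1: [64, 0, 0, 32, 8] -> [64, 32, 8, 0, 0]
col 2: [0, 0, 0, 8, 0] -> [8, 0, 0, 0, 0]
col 3: [8, 0, 16, 0, 0] -> [8, 16, 0, 0, 0]
col 4: [0, 0, 32, 0, 16] -> [32, 16, 0, 0, 0]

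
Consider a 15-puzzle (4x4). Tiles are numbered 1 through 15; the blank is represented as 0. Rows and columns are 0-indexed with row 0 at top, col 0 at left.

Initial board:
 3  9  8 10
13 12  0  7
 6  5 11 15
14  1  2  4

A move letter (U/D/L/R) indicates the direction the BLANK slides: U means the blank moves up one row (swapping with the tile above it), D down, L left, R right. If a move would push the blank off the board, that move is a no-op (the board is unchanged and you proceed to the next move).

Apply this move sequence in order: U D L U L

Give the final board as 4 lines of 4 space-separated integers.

After move 1 (U):
 3  9  0 10
13 12  8  7
 6  5 11 15
14  1  2  4

After move 2 (D):
 3  9  8 10
13 12  0  7
 6  5 11 15
14  1  2  4

After move 3 (L):
 3  9  8 10
13  0 12  7
 6  5 11 15
14  1  2  4

After move 4 (U):
 3  0  8 10
13  9 12  7
 6  5 11 15
14  1  2  4

After move 5 (L):
 0  3  8 10
13  9 12  7
 6  5 11 15
14  1  2  4

Answer:  0  3  8 10
13  9 12  7
 6  5 11 15
14  1  2  4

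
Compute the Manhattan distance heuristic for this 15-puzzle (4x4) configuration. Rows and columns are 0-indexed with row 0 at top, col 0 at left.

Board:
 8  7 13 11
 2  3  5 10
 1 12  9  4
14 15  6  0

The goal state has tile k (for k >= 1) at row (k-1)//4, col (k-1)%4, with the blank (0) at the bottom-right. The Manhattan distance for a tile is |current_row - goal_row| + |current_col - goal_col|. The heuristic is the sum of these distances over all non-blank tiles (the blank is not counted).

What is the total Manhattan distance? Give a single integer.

Tile 8: (0,0)->(1,3) = 4
Tile 7: (0,1)->(1,2) = 2
Tile 13: (0,2)->(3,0) = 5
Tile 11: (0,3)->(2,2) = 3
Tile 2: (1,0)->(0,1) = 2
Tile 3: (1,1)->(0,2) = 2
Tile 5: (1,2)->(1,0) = 2
Tile 10: (1,3)->(2,1) = 3
Tile 1: (2,0)->(0,0) = 2
Tile 12: (2,1)->(2,3) = 2
Tile 9: (2,2)->(2,0) = 2
Tile 4: (2,3)->(0,3) = 2
Tile 14: (3,0)->(3,1) = 1
Tile 15: (3,1)->(3,2) = 1
Tile 6: (3,2)->(1,1) = 3
Sum: 4 + 2 + 5 + 3 + 2 + 2 + 2 + 3 + 2 + 2 + 2 + 2 + 1 + 1 + 3 = 36

Answer: 36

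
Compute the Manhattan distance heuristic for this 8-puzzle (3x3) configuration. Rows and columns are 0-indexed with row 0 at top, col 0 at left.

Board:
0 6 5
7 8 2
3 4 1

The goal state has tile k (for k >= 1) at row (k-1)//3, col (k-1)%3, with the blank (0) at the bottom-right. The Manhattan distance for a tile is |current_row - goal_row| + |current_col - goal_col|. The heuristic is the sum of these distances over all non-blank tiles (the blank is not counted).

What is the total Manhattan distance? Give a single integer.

Tile 6: at (0,1), goal (1,2), distance |0-1|+|1-2| = 2
Tile 5: at (0,2), goal (1,1), distance |0-1|+|2-1| = 2
Tile 7: at (1,0), goal (2,0), distance |1-2|+|0-0| = 1
Tile 8: at (1,1), goal (2,1), distance |1-2|+|1-1| = 1
Tile 2: at (1,2), goal (0,1), distance |1-0|+|2-1| = 2
Tile 3: at (2,0), goal (0,2), distance |2-0|+|0-2| = 4
Tile 4: at (2,1), goal (1,0), distance |2-1|+|1-0| = 2
Tile 1: at (2,2), goal (0,0), distance |2-0|+|2-0| = 4
Sum: 2 + 2 + 1 + 1 + 2 + 4 + 2 + 4 = 18

Answer: 18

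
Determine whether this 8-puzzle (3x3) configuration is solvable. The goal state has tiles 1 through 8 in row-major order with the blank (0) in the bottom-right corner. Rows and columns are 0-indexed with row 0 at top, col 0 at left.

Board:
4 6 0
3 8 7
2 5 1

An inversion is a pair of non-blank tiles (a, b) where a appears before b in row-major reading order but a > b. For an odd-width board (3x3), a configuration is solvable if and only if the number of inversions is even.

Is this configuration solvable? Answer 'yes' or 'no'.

Answer: yes

Derivation:
Inversions (pairs i<j in row-major order where tile[i] > tile[j] > 0): 18
18 is even, so the puzzle is solvable.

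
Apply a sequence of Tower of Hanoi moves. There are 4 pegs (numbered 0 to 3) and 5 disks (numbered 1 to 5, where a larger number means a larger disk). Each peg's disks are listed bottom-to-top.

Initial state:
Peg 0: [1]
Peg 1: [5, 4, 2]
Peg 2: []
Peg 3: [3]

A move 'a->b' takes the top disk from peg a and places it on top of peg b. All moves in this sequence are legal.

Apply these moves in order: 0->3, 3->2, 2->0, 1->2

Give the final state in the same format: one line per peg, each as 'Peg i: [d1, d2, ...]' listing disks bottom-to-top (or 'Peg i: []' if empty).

After move 1 (0->3):
Peg 0: []
Peg 1: [5, 4, 2]
Peg 2: []
Peg 3: [3, 1]

After move 2 (3->2):
Peg 0: []
Peg 1: [5, 4, 2]
Peg 2: [1]
Peg 3: [3]

After move 3 (2->0):
Peg 0: [1]
Peg 1: [5, 4, 2]
Peg 2: []
Peg 3: [3]

After move 4 (1->2):
Peg 0: [1]
Peg 1: [5, 4]
Peg 2: [2]
Peg 3: [3]

Answer: Peg 0: [1]
Peg 1: [5, 4]
Peg 2: [2]
Peg 3: [3]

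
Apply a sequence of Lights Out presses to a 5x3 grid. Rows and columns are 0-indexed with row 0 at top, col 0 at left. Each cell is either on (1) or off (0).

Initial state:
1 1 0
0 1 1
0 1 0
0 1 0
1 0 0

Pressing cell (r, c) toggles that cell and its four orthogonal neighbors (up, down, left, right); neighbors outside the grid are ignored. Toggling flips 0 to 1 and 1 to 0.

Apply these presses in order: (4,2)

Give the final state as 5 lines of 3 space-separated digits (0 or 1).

After press 1 at (4,2):
1 1 0
0 1 1
0 1 0
0 1 1
1 1 1

Answer: 1 1 0
0 1 1
0 1 0
0 1 1
1 1 1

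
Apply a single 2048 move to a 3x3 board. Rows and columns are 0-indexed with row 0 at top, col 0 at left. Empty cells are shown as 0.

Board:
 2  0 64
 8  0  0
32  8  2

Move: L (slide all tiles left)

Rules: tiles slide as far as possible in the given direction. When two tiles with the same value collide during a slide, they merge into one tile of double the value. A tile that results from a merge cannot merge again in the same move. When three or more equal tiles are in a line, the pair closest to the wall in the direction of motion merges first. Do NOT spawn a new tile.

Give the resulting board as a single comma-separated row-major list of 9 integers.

Slide left:
row 0: [2, 0, 64] -> [2, 64, 0]
row 1: [8, 0, 0] -> [8, 0, 0]
row 2: [32, 8, 2] -> [32, 8, 2]

Answer: 2, 64, 0, 8, 0, 0, 32, 8, 2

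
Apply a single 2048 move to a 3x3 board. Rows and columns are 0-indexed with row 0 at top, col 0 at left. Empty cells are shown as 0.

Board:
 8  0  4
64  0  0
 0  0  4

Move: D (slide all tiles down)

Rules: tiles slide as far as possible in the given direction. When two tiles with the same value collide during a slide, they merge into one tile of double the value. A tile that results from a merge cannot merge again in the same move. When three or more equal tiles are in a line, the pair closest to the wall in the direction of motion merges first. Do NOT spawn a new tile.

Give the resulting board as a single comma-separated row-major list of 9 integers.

Answer: 0, 0, 0, 8, 0, 0, 64, 0, 8

Derivation:
Slide down:
col 0: [8, 64, 0] -> [0, 8, 64]
col 1: [0, 0, 0] -> [0, 0, 0]
col 2: [4, 0, 4] -> [0, 0, 8]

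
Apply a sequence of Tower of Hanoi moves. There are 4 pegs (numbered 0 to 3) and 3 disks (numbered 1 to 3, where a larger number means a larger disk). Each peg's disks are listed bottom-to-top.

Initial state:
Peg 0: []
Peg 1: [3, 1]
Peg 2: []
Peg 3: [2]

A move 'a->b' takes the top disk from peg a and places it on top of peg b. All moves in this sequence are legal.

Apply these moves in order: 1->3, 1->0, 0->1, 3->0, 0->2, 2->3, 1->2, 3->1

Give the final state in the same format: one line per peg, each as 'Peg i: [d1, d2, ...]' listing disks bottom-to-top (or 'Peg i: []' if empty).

Answer: Peg 0: []
Peg 1: [1]
Peg 2: [3]
Peg 3: [2]

Derivation:
After move 1 (1->3):
Peg 0: []
Peg 1: [3]
Peg 2: []
Peg 3: [2, 1]

After move 2 (1->0):
Peg 0: [3]
Peg 1: []
Peg 2: []
Peg 3: [2, 1]

After move 3 (0->1):
Peg 0: []
Peg 1: [3]
Peg 2: []
Peg 3: [2, 1]

After move 4 (3->0):
Peg 0: [1]
Peg 1: [3]
Peg 2: []
Peg 3: [2]

After move 5 (0->2):
Peg 0: []
Peg 1: [3]
Peg 2: [1]
Peg 3: [2]

After move 6 (2->3):
Peg 0: []
Peg 1: [3]
Peg 2: []
Peg 3: [2, 1]

After move 7 (1->2):
Peg 0: []
Peg 1: []
Peg 2: [3]
Peg 3: [2, 1]

After move 8 (3->1):
Peg 0: []
Peg 1: [1]
Peg 2: [3]
Peg 3: [2]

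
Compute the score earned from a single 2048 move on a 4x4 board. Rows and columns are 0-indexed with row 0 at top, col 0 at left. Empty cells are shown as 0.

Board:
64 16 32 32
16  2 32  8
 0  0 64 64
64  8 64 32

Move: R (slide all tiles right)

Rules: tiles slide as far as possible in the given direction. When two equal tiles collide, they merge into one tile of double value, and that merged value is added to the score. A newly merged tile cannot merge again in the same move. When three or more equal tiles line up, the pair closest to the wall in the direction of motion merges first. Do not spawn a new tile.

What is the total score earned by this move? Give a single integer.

Slide right:
row 0: [64, 16, 32, 32] -> [0, 64, 16, 64]  score +64 (running 64)
row 1: [16, 2, 32, 8] -> [16, 2, 32, 8]  score +0 (running 64)
row 2: [0, 0, 64, 64] -> [0, 0, 0, 128]  score +128 (running 192)
row 3: [64, 8, 64, 32] -> [64, 8, 64, 32]  score +0 (running 192)
Board after move:
  0  64  16  64
 16   2  32   8
  0   0   0 128
 64   8  64  32

Answer: 192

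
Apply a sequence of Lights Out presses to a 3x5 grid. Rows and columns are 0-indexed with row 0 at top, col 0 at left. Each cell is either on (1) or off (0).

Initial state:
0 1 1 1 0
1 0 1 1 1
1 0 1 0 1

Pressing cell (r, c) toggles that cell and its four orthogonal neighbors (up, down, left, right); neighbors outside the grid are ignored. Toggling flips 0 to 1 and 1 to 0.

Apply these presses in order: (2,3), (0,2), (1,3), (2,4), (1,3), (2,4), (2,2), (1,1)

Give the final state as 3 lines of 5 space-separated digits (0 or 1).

After press 1 at (2,3):
0 1 1 1 0
1 0 1 0 1
1 0 0 1 0

After press 2 at (0,2):
0 0 0 0 0
1 0 0 0 1
1 0 0 1 0

After press 3 at (1,3):
0 0 0 1 0
1 0 1 1 0
1 0 0 0 0

After press 4 at (2,4):
0 0 0 1 0
1 0 1 1 1
1 0 0 1 1

After press 5 at (1,3):
0 0 0 0 0
1 0 0 0 0
1 0 0 0 1

After press 6 at (2,4):
0 0 0 0 0
1 0 0 0 1
1 0 0 1 0

After press 7 at (2,2):
0 0 0 0 0
1 0 1 0 1
1 1 1 0 0

After press 8 at (1,1):
0 1 0 0 0
0 1 0 0 1
1 0 1 0 0

Answer: 0 1 0 0 0
0 1 0 0 1
1 0 1 0 0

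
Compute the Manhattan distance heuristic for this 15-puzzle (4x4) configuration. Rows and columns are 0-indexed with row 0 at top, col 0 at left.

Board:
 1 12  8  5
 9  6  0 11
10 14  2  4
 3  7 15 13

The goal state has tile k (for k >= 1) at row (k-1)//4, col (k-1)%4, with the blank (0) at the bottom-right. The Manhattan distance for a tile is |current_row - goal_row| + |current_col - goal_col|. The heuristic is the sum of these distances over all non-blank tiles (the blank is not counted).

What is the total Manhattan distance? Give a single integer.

Answer: 31

Derivation:
Tile 1: (0,0)->(0,0) = 0
Tile 12: (0,1)->(2,3) = 4
Tile 8: (0,2)->(1,3) = 2
Tile 5: (0,3)->(1,0) = 4
Tile 9: (1,0)->(2,0) = 1
Tile 6: (1,1)->(1,1) = 0
Tile 11: (1,3)->(2,2) = 2
Tile 10: (2,0)->(2,1) = 1
Tile 14: (2,1)->(3,1) = 1
Tile 2: (2,2)->(0,1) = 3
Tile 4: (2,3)->(0,3) = 2
Tile 3: (3,0)->(0,2) = 5
Tile 7: (3,1)->(1,2) = 3
Tile 15: (3,2)->(3,2) = 0
Tile 13: (3,3)->(3,0) = 3
Sum: 0 + 4 + 2 + 4 + 1 + 0 + 2 + 1 + 1 + 3 + 2 + 5 + 3 + 0 + 3 = 31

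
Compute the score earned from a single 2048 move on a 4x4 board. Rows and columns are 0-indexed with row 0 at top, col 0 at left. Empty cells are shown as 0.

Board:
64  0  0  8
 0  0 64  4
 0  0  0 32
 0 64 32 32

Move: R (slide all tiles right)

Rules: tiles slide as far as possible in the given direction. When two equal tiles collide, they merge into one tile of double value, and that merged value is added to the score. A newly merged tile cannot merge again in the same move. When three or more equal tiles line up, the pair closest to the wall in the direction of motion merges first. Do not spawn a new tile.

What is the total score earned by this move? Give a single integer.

Answer: 64

Derivation:
Slide right:
row 0: [64, 0, 0, 8] -> [0, 0, 64, 8]  score +0 (running 0)
row 1: [0, 0, 64, 4] -> [0, 0, 64, 4]  score +0 (running 0)
row 2: [0, 0, 0, 32] -> [0, 0, 0, 32]  score +0 (running 0)
row 3: [0, 64, 32, 32] -> [0, 0, 64, 64]  score +64 (running 64)
Board after move:
 0  0 64  8
 0  0 64  4
 0  0  0 32
 0  0 64 64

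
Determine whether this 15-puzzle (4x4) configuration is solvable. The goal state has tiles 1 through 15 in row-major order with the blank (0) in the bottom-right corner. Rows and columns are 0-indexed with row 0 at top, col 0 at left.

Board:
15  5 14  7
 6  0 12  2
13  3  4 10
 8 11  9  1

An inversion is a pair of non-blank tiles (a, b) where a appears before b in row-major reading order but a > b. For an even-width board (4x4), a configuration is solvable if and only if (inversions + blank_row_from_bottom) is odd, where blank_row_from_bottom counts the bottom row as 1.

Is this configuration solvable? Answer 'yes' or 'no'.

Answer: yes

Derivation:
Inversions: 64
Blank is in row 1 (0-indexed from top), which is row 3 counting from the bottom (bottom = 1).
64 + 3 = 67, which is odd, so the puzzle is solvable.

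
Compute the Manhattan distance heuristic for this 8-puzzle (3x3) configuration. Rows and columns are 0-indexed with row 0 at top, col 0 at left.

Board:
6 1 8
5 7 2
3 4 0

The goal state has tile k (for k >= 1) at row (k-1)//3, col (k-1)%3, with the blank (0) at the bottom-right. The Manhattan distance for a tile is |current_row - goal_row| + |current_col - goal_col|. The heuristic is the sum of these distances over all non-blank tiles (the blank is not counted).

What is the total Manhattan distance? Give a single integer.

Tile 6: at (0,0), goal (1,2), distance |0-1|+|0-2| = 3
Tile 1: at (0,1), goal (0,0), distance |0-0|+|1-0| = 1
Tile 8: at (0,2), goal (2,1), distance |0-2|+|2-1| = 3
Tile 5: at (1,0), goal (1,1), distance |1-1|+|0-1| = 1
Tile 7: at (1,1), goal (2,0), distance |1-2|+|1-0| = 2
Tile 2: at (1,2), goal (0,1), distance |1-0|+|2-1| = 2
Tile 3: at (2,0), goal (0,2), distance |2-0|+|0-2| = 4
Tile 4: at (2,1), goal (1,0), distance |2-1|+|1-0| = 2
Sum: 3 + 1 + 3 + 1 + 2 + 2 + 4 + 2 = 18

Answer: 18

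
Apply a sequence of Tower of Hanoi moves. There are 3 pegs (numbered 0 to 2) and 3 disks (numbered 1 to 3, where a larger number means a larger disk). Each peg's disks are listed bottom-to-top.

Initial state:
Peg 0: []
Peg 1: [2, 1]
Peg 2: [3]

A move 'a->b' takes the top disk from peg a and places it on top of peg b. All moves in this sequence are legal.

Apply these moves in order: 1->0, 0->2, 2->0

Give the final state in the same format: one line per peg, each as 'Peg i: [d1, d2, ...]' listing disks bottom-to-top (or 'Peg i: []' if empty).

Answer: Peg 0: [1]
Peg 1: [2]
Peg 2: [3]

Derivation:
After move 1 (1->0):
Peg 0: [1]
Peg 1: [2]
Peg 2: [3]

After move 2 (0->2):
Peg 0: []
Peg 1: [2]
Peg 2: [3, 1]

After move 3 (2->0):
Peg 0: [1]
Peg 1: [2]
Peg 2: [3]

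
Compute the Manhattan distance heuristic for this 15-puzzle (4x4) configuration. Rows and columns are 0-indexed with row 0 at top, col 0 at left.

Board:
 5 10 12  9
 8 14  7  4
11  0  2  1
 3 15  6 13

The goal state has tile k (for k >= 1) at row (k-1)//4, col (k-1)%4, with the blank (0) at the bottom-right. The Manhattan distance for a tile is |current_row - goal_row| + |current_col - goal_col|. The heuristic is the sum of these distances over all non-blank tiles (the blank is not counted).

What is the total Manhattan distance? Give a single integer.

Answer: 39

Derivation:
Tile 5: at (0,0), goal (1,0), distance |0-1|+|0-0| = 1
Tile 10: at (0,1), goal (2,1), distance |0-2|+|1-1| = 2
Tile 12: at (0,2), goal (2,3), distance |0-2|+|2-3| = 3
Tile 9: at (0,3), goal (2,0), distance |0-2|+|3-0| = 5
Tile 8: at (1,0), goal (1,3), distance |1-1|+|0-3| = 3
Tile 14: at (1,1), goal (3,1), distance |1-3|+|1-1| = 2
Tile 7: at (1,2), goal (1,2), distance |1-1|+|2-2| = 0
Tile 4: at (1,3), goal (0,3), distance |1-0|+|3-3| = 1
Tile 11: at (2,0), goal (2,2), distance |2-2|+|0-2| = 2
Tile 2: at (2,2), goal (0,1), distance |2-0|+|2-1| = 3
Tile 1: at (2,3), goal (0,0), distance |2-0|+|3-0| = 5
Tile 3: at (3,0), goal (0,2), distance |3-0|+|0-2| = 5
Tile 15: at (3,1), goal (3,2), distance |3-3|+|1-2| = 1
Tile 6: at (3,2), goal (1,1), distance |3-1|+|2-1| = 3
Tile 13: at (3,3), goal (3,0), distance |3-3|+|3-0| = 3
Sum: 1 + 2 + 3 + 5 + 3 + 2 + 0 + 1 + 2 + 3 + 5 + 5 + 1 + 3 + 3 = 39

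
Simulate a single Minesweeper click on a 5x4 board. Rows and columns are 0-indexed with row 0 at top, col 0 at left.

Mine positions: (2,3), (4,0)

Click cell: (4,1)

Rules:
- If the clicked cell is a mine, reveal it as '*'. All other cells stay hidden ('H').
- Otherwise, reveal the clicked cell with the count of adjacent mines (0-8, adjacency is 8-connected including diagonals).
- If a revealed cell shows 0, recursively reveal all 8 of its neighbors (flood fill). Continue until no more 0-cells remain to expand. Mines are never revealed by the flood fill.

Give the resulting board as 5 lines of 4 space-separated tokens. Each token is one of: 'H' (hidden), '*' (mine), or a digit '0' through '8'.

H H H H
H H H H
H H H H
H H H H
H 1 H H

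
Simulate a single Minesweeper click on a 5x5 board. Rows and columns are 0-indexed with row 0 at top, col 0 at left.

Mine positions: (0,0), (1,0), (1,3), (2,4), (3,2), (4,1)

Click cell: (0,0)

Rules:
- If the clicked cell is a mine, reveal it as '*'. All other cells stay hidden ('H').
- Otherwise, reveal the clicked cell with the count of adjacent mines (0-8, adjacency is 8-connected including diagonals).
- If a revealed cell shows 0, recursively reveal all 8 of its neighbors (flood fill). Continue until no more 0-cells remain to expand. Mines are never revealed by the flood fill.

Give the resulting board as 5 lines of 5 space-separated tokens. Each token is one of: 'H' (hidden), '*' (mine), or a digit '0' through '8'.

* H H H H
H H H H H
H H H H H
H H H H H
H H H H H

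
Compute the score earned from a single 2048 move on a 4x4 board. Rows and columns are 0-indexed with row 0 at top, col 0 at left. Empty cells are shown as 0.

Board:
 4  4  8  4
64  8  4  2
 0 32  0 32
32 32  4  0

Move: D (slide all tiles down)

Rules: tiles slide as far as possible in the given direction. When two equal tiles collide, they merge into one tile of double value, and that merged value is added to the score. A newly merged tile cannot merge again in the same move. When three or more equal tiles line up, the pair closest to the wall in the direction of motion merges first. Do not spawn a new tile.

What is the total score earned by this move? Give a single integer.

Slide down:
col 0: [4, 64, 0, 32] -> [0, 4, 64, 32]  score +0 (running 0)
col 1: [4, 8, 32, 32] -> [0, 4, 8, 64]  score +64 (running 64)
col 2: [8, 4, 0, 4] -> [0, 0, 8, 8]  score +8 (running 72)
col 3: [4, 2, 32, 0] -> [0, 4, 2, 32]  score +0 (running 72)
Board after move:
 0  0  0  0
 4  4  0  4
64  8  8  2
32 64  8 32

Answer: 72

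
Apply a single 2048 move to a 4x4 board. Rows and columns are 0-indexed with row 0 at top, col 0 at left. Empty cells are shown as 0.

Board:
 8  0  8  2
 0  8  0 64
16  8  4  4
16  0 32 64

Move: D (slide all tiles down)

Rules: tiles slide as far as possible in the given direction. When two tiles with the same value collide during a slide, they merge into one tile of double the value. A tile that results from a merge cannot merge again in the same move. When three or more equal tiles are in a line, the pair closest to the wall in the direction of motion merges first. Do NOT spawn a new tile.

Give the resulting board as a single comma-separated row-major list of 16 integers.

Answer: 0, 0, 0, 2, 0, 0, 8, 64, 8, 0, 4, 4, 32, 16, 32, 64

Derivation:
Slide down:
col 0: [8, 0, 16, 16] -> [0, 0, 8, 32]
col 1: [0, 8, 8, 0] -> [0, 0, 0, 16]
col 2: [8, 0, 4, 32] -> [0, 8, 4, 32]
col 3: [2, 64, 4, 64] -> [2, 64, 4, 64]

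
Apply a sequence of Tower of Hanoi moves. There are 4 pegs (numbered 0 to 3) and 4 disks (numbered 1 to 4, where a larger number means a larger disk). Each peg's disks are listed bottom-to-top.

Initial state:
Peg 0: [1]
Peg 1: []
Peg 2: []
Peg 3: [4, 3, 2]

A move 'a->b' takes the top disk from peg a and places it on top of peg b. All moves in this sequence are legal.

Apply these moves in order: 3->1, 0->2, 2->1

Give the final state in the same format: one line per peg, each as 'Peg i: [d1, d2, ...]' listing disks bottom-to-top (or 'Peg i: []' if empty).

Answer: Peg 0: []
Peg 1: [2, 1]
Peg 2: []
Peg 3: [4, 3]

Derivation:
After move 1 (3->1):
Peg 0: [1]
Peg 1: [2]
Peg 2: []
Peg 3: [4, 3]

After move 2 (0->2):
Peg 0: []
Peg 1: [2]
Peg 2: [1]
Peg 3: [4, 3]

After move 3 (2->1):
Peg 0: []
Peg 1: [2, 1]
Peg 2: []
Peg 3: [4, 3]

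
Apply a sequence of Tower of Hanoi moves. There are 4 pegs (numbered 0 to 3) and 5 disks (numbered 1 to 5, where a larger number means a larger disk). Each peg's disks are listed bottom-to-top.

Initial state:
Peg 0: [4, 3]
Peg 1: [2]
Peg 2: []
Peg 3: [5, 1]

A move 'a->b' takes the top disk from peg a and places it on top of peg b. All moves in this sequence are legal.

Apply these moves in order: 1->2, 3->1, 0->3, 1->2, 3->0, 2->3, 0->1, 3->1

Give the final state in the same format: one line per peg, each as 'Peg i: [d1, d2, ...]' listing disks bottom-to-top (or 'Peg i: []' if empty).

Answer: Peg 0: [4]
Peg 1: [3, 1]
Peg 2: [2]
Peg 3: [5]

Derivation:
After move 1 (1->2):
Peg 0: [4, 3]
Peg 1: []
Peg 2: [2]
Peg 3: [5, 1]

After move 2 (3->1):
Peg 0: [4, 3]
Peg 1: [1]
Peg 2: [2]
Peg 3: [5]

After move 3 (0->3):
Peg 0: [4]
Peg 1: [1]
Peg 2: [2]
Peg 3: [5, 3]

After move 4 (1->2):
Peg 0: [4]
Peg 1: []
Peg 2: [2, 1]
Peg 3: [5, 3]

After move 5 (3->0):
Peg 0: [4, 3]
Peg 1: []
Peg 2: [2, 1]
Peg 3: [5]

After move 6 (2->3):
Peg 0: [4, 3]
Peg 1: []
Peg 2: [2]
Peg 3: [5, 1]

After move 7 (0->1):
Peg 0: [4]
Peg 1: [3]
Peg 2: [2]
Peg 3: [5, 1]

After move 8 (3->1):
Peg 0: [4]
Peg 1: [3, 1]
Peg 2: [2]
Peg 3: [5]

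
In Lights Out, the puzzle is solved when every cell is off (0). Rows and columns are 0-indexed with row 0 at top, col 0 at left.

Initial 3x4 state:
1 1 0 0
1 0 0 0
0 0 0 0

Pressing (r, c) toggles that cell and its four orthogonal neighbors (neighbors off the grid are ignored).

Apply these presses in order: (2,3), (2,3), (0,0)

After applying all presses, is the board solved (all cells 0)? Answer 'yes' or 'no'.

Answer: yes

Derivation:
After press 1 at (2,3):
1 1 0 0
1 0 0 1
0 0 1 1

After press 2 at (2,3):
1 1 0 0
1 0 0 0
0 0 0 0

After press 3 at (0,0):
0 0 0 0
0 0 0 0
0 0 0 0

Lights still on: 0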